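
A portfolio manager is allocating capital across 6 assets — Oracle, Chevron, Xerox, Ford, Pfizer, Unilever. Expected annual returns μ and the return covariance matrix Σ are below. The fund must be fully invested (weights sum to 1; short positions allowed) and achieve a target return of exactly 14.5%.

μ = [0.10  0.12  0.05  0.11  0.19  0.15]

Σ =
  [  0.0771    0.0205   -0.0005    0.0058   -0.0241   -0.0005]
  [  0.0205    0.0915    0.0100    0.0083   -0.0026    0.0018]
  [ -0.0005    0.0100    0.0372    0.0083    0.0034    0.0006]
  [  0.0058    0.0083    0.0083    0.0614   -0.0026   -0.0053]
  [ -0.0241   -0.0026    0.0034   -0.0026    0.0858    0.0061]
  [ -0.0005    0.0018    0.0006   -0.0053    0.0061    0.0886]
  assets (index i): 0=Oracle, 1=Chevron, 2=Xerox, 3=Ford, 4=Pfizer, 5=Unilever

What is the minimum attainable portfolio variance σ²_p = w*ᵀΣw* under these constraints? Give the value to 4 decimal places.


g=Σ⁻¹μ = [1.8200  0.7366  0.5216  1.7007  2.6649  1.6030]
h=Σ⁻¹𝟙 = [15.8110  4.0698  21.5770  12.9004  14.9813  10.8874]
a=μᵀg=1.230340  b=𝟙ᵀg=9.046909  c=𝟙ᵀh=80.226805  D=ac−b²=16.859640
λ₁=(c·0.145−b)/D = (80.226805·0.145−9.046909)/16.859640 = 0.153383
λ₂=(a−b·0.145)/D = (1.230340−9.046909·0.145)/16.859640 = -0.004832
w* = 0.153383·g + -0.004832·h:
  w_0 = 0.153383·1.8200 + -0.004832·15.8110 = 0.2028  (Oracle)
  w_1 = 0.153383·0.7366 + -0.004832·4.0698 = 0.0933  (Chevron)
  w_2 = 0.153383·0.5216 + -0.004832·21.5770 = -0.0242  (Xerox)
  w_3 = 0.153383·1.7007 + -0.004832·12.9004 = 0.1985  (Ford)
  w_4 = 0.153383·2.6649 + -0.004832·14.9813 = 0.3364  (Pfizer)
  w_5 = 0.153383·1.6030 + -0.004832·10.8874 = 0.1933  (Unilever)
Σw_i=1.0000  μᵀw=0.1450
σ²=wᵀΣw=λ₁·μ_p+λ₂ = 0.153383·0.145 + -0.004832 = 0.017409 ≈ 0.0174

0.0174


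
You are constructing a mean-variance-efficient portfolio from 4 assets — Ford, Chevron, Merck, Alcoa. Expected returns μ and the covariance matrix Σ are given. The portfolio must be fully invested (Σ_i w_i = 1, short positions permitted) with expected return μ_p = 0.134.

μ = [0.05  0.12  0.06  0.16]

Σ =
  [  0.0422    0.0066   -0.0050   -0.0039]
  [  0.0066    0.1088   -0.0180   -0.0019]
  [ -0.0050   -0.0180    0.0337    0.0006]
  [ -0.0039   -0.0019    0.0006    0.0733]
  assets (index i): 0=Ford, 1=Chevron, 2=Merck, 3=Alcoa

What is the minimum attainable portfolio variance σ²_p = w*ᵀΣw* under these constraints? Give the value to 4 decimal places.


0.0312

u=Σ⁻¹μ = [1.4871  1.5103  2.7672  2.2784]
v=Σ⁻¹𝟙 = [27.7079  14.6109  41.3187  15.1573]
a=μᵀu=0.786172  b=𝟙ᵀu=8.042995  c=𝟙ᵀv=98.794858  D=ac−b²=12.979959
λ₁=(c·0.134−b)/D = (98.794858·0.134−8.042995)/12.979959 = 0.400272
λ₂=(a−b·0.134)/D = (0.786172−8.042995·0.134)/12.979959 = -0.022465
w* = 0.400272·u + -0.022465·v:
  w_0 = 0.400272·1.4871 + -0.022465·27.7079 = -0.0272  (Ford)
  w_1 = 0.400272·1.5103 + -0.022465·14.6109 = 0.2763  (Chevron)
  w_2 = 0.400272·2.7672 + -0.022465·41.3187 = 0.1794  (Merck)
  w_3 = 0.400272·2.2784 + -0.022465·15.1573 = 0.5715  (Alcoa)
Σw_i=1.0000  μᵀw=0.1340
σ²=wᵀΣw=λ₁·μ_p+λ₂ = 0.400272·0.134 + -0.022465 = 0.031172 ≈ 0.0312


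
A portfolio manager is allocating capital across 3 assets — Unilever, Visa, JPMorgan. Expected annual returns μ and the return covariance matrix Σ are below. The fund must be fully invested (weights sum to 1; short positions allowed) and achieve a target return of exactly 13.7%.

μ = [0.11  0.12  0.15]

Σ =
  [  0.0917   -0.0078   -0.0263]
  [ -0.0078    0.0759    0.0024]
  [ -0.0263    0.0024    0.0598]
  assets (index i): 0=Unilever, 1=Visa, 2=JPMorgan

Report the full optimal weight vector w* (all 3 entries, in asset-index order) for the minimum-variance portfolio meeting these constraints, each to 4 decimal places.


0.2231  0.1358  0.6410

g=Σ⁻¹μ = [2.3400  1.7118  3.4688]
h=Σ⁻¹𝟙 = [19.1769  14.3688  24.5797]
a=μᵀg=0.983144  b=𝟙ᵀg=7.520671  c=𝟙ᵀh=58.125403  D=ac−b²=0.585168
λ₁=(c·0.137−b)/D = (58.125403·0.137−7.520671)/0.585168 = 0.756208
λ₂=(a−b·0.137)/D = (0.983144−7.520671·0.137)/0.585168 = -0.080639
w* = 0.756208·g + -0.080639·h:
  w_0 = 0.756208·2.3400 + -0.080639·19.1769 = 0.2231  (Unilever)
  w_1 = 0.756208·1.7118 + -0.080639·14.3688 = 0.1358  (Visa)
  w_2 = 0.756208·3.4688 + -0.080639·24.5797 = 0.6410  (JPMorgan)
Σw_i=1.0000  μᵀw=0.1370
σ²=wᵀΣw=λ₁·μ_p+λ₂ = 0.756208·0.137 + -0.080639 = 0.022961 ≈ 0.0230


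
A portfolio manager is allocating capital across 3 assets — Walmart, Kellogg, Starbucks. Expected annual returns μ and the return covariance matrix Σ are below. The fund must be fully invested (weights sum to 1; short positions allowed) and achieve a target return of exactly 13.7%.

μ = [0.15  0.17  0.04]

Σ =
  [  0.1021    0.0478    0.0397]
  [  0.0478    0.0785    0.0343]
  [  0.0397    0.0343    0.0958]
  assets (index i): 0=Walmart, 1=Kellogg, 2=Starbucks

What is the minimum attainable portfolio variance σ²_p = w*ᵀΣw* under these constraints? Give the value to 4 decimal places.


x=Σ⁻¹μ = [0.7938  1.9483  -0.6090]
y=Σ⁻¹𝟙 = [3.7893  7.7726  6.0852]
a=μᵀx=0.425928  b=𝟙ᵀx=2.133143  c=𝟙ᵀy=17.647114  D=ac−b²=2.966101
λ₁=(c·0.137−b)/D = (17.647114·0.137−2.133143)/2.966101 = 0.095921
λ₂=(a−b·0.137)/D = (0.425928−2.133143·0.137)/2.966101 = 0.045072
w* = 0.095921·x + 0.045072·y:
  w_0 = 0.095921·0.7938 + 0.045072·3.7893 = 0.2469  (Walmart)
  w_1 = 0.095921·1.9483 + 0.045072·7.7726 = 0.5372  (Kellogg)
  w_2 = 0.095921·-0.6090 + 0.045072·6.0852 = 0.2159  (Starbucks)
Σw_i=1.0000  μᵀw=0.1370
σ²=wᵀΣw=λ₁·μ_p+λ₂ = 0.095921·0.137 + 0.045072 = 0.058213 ≈ 0.0582

0.0582


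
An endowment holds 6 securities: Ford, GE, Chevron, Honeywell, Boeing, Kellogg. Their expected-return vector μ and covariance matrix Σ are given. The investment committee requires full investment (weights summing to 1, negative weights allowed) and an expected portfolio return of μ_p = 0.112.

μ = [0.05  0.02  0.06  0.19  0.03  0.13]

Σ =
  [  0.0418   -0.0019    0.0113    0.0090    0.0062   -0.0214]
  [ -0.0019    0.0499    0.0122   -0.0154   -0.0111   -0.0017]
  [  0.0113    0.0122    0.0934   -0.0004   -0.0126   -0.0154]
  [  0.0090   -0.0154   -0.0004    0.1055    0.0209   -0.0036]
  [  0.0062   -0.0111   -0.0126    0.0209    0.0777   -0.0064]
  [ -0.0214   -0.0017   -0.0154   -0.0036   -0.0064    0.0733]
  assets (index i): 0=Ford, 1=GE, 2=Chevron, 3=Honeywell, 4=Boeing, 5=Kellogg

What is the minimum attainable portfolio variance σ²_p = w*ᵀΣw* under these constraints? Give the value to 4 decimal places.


0.0148

x=Σ⁻¹μ = [1.9628  0.9955  0.7467  1.8284  0.2180  2.6354]
y=Σ⁻¹𝟙 = [32.3671  25.7993  10.1153  8.3658  15.6357  27.5918]
a=μᵀx=0.859381  b=𝟙ᵀx=8.386770  c=𝟙ᵀy=119.875015  D=ac−b²=32.680453
λ₁=(c·0.112−b)/D = (119.875015·0.112−8.386770)/32.680453 = 0.154197
λ₂=(a−b·0.112)/D = (0.859381−8.386770·0.112)/32.680453 = -0.002446
w* = 0.154197·x + -0.002446·y:
  w_0 = 0.154197·1.9628 + -0.002446·32.3671 = 0.2235  (Ford)
  w_1 = 0.154197·0.9955 + -0.002446·25.7993 = 0.0904  (GE)
  w_2 = 0.154197·0.7467 + -0.002446·10.1153 = 0.0904  (Chevron)
  w_3 = 0.154197·1.8284 + -0.002446·8.3658 = 0.2615  (Honeywell)
  w_4 = 0.154197·0.2180 + -0.002446·15.6357 = -0.0046  (Boeing)
  w_5 = 0.154197·2.6354 + -0.002446·27.5918 = 0.3389  (Kellogg)
Σw_i=1.0000  μᵀw=0.1120
σ²=wᵀΣw=λ₁·μ_p+λ₂ = 0.154197·0.112 + -0.002446 = 0.014824 ≈ 0.0148


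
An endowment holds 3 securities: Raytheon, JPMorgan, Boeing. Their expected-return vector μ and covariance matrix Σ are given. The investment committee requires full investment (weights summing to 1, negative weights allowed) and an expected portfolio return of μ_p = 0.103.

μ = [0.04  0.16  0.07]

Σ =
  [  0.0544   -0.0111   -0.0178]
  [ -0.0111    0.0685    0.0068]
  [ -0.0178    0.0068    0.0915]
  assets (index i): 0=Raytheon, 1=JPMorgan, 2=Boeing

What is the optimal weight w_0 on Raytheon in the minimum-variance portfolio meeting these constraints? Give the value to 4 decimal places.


u=Σ⁻¹μ = [1.5319  2.4969  0.8775]
v=Σ⁻¹𝟙 = [26.8041  17.4683  14.8451]
a=μᵀu=0.522201  b=𝟙ᵀu=4.906248  c=𝟙ᵀv=59.117476  D=ac−b²=6.799942
λ₁=(c·0.103−b)/D = (59.117476·0.103−4.906248)/6.799942 = 0.173950
λ₂=(a−b·0.103)/D = (0.522201−4.906248·0.103)/6.799942 = 0.002479
w* = 0.173950·u + 0.002479·v:
  w_0 = 0.173950·1.5319 + 0.002479·26.8041 = 0.3329  (Raytheon)
  w_1 = 0.173950·2.4969 + 0.002479·17.4683 = 0.4776  (JPMorgan)
  w_2 = 0.173950·0.8775 + 0.002479·14.8451 = 0.1894  (Boeing)
Σw_i=1.0000  μᵀw=0.1030
σ²=wᵀΣw=λ₁·μ_p+λ₂ = 0.173950·0.103 + 0.002479 = 0.020396 ≈ 0.0204

0.3329


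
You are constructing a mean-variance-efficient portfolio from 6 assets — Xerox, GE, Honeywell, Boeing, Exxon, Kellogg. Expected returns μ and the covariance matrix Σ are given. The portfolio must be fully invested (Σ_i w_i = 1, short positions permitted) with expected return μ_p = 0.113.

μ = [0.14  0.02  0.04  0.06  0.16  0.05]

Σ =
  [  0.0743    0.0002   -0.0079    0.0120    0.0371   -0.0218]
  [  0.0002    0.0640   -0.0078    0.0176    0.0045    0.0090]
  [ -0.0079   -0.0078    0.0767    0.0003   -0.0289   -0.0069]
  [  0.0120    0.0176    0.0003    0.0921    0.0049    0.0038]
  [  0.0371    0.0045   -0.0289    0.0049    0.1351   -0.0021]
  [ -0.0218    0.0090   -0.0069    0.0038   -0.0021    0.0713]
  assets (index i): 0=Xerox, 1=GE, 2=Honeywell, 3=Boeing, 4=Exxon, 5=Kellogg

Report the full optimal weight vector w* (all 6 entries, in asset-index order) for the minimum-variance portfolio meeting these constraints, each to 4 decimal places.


g=Σ⁻¹μ = [1.9194  0.1174  1.2040  0.2681  0.9230  1.4027]
h=Σ⁻¹𝟙 = [17.1750  13.5282  20.4566  4.8054  6.7395  19.4909]
a=μᵀg=0.553114  b=𝟙ᵀg=5.834524  c=𝟙ᵀh=82.195673  D=ac−b²=11.421911
λ₁=(c·0.113−b)/D = (82.195673·0.113−5.834524)/11.421911 = 0.302365
λ₂=(a−b·0.113)/D = (0.553114−5.834524·0.113)/11.421911 = -0.009297
w* = 0.302365·g + -0.009297·h:
  w_0 = 0.302365·1.9194 + -0.009297·17.1750 = 0.4207  (Xerox)
  w_1 = 0.302365·0.1174 + -0.009297·13.5282 = -0.0903  (GE)
  w_2 = 0.302365·1.2040 + -0.009297·20.4566 = 0.1739  (Honeywell)
  w_3 = 0.302365·0.2681 + -0.009297·4.8054 = 0.0364  (Boeing)
  w_4 = 0.302365·0.9230 + -0.009297·6.7395 = 0.2164  (Exxon)
  w_5 = 0.302365·1.4027 + -0.009297·19.4909 = 0.2429  (Kellogg)
Σw_i=1.0000  μᵀw=0.1130
σ²=wᵀΣw=λ₁·μ_p+λ₂ = 0.302365·0.113 + -0.009297 = 0.024870 ≈ 0.0249

0.4207  -0.0903  0.1739  0.0364  0.2164  0.2429


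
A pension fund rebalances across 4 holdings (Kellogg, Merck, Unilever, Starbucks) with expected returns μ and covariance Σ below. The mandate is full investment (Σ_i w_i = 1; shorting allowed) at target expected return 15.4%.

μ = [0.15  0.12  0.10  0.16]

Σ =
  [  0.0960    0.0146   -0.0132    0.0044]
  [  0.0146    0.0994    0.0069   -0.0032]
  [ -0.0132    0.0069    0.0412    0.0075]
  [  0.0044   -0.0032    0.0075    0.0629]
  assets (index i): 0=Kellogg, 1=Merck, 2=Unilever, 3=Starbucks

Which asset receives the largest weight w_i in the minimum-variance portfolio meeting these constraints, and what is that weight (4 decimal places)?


g=Σ⁻¹μ = [1.6633  0.8654  2.4177  2.1831]
h=Σ⁻¹𝟙 = [12.1915  6.9525  24.7474  12.4483]
a=μᵀg=0.944409  b=𝟙ᵀg=7.129505  c=𝟙ᵀh=56.339787  D=ac−b²=2.377934
λ₁=(c·0.154−b)/D = (56.339787·0.154−7.129505)/2.377934 = 0.650490
λ₂=(a−b·0.154)/D = (0.944409−7.129505·0.154)/2.377934 = -0.064567
w* = 0.650490·g + -0.064567·h:
  w_0 = 0.650490·1.6633 + -0.064567·12.1915 = 0.2948  (Kellogg)
  w_1 = 0.650490·0.8654 + -0.064567·6.9525 = 0.1140  (Merck)
  w_2 = 0.650490·2.4177 + -0.064567·24.7474 = -0.0251  (Unilever)
  w_3 = 0.650490·2.1831 + -0.064567·12.4483 = 0.6163  (Starbucks)
Σw_i=1.0000  μᵀw=0.1540
σ²=wᵀΣw=λ₁·μ_p+λ₂ = 0.650490·0.154 + -0.064567 = 0.035609 ≈ 0.0356

Starbucks (0.6163)


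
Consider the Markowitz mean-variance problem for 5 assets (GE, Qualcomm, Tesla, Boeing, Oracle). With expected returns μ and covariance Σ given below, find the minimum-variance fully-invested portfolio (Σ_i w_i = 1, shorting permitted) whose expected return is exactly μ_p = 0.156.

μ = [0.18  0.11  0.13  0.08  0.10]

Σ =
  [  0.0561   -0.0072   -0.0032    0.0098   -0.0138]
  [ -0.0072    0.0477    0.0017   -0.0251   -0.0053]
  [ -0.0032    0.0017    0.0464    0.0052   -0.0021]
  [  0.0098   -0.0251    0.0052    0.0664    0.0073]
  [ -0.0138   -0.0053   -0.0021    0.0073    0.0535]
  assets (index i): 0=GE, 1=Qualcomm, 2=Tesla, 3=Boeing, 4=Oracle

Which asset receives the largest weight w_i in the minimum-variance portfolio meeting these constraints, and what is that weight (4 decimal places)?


GE (0.5450)

g=Σ⁻¹μ = [4.4552  4.0163  2.9481  1.4683  3.3316]
h=Σ⁻¹𝟙 = [27.0345  38.3534  20.9086  20.9150  27.4314]
a=μᵀg=2.077610  b=𝟙ᵀg=16.219544  c=𝟙ᵀh=134.642915  D=ac−b²=16.661822
λ₁=(c·0.156−b)/D = (134.642915·0.156−16.219544)/16.661822 = 0.287168
λ₂=(a−b·0.156)/D = (2.077610−16.219544·0.156)/16.661822 = -0.027166
w* = 0.287168·g + -0.027166·h:
  w_0 = 0.287168·4.4552 + -0.027166·27.0345 = 0.5450  (GE)
  w_1 = 0.287168·4.0163 + -0.027166·38.3534 = 0.1114  (Qualcomm)
  w_2 = 0.287168·2.9481 + -0.027166·20.9086 = 0.2786  (Tesla)
  w_3 = 0.287168·1.4683 + -0.027166·20.9150 = -0.1465  (Boeing)
  w_4 = 0.287168·3.3316 + -0.027166·27.4314 = 0.2115  (Oracle)
Σw_i=1.0000  μᵀw=0.1560
σ²=wᵀΣw=λ₁·μ_p+λ₂ = 0.287168·0.156 + -0.027166 = 0.017632 ≈ 0.0176


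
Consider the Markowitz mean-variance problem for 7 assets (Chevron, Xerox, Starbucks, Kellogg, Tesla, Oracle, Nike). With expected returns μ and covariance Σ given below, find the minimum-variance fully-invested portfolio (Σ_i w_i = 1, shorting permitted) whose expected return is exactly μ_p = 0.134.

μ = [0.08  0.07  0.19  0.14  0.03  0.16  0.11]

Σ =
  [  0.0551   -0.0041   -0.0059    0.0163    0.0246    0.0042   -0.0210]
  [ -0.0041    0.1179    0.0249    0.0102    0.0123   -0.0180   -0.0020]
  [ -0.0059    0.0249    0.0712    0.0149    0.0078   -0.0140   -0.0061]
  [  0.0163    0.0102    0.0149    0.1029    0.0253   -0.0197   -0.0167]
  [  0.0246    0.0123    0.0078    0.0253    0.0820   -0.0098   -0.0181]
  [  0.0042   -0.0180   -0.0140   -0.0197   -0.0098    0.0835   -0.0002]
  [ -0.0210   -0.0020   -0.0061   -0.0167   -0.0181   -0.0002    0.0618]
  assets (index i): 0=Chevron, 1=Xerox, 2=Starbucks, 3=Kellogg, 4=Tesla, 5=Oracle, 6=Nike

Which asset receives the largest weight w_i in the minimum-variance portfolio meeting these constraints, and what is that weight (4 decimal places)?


g=Σ⁻¹μ = [2.5021  0.3506  3.2751  1.5700  -0.1622  2.7744  3.3505]
h=Σ⁻¹𝟙 = [24.6466  7.4311  16.9626  9.1919  8.3836  18.4102  31.4699]
a=μᵀg=1.874369  b=𝟙ᵀg=13.660511  c=𝟙ᵀh=116.496026  D=ac−b²=31.746991
λ₁=(c·0.134−b)/D = (116.496026·0.134−13.660511)/31.746991 = 0.061422
λ₂=(a−b·0.134)/D = (1.874369−13.660511·0.134)/31.746991 = 0.001382
w* = 0.061422·g + 0.001382·h:
  w_0 = 0.061422·2.5021 + 0.001382·24.6466 = 0.1877  (Chevron)
  w_1 = 0.061422·0.3506 + 0.001382·7.4311 = 0.0318  (Xerox)
  w_2 = 0.061422·3.2751 + 0.001382·16.9626 = 0.2246  (Starbucks)
  w_3 = 0.061422·1.5700 + 0.001382·9.1919 = 0.1091  (Kellogg)
  w_4 = 0.061422·-0.1622 + 0.001382·8.3836 = 0.0016  (Tesla)
  w_5 = 0.061422·2.7744 + 0.001382·18.4102 = 0.1958  (Oracle)
  w_6 = 0.061422·3.3505 + 0.001382·31.4699 = 0.2493  (Nike)
Σw_i=1.0000  μᵀw=0.1340
σ²=wᵀΣw=λ₁·μ_p+λ₂ = 0.061422·0.134 + 0.001382 = 0.009612 ≈ 0.0096

Nike (0.2493)


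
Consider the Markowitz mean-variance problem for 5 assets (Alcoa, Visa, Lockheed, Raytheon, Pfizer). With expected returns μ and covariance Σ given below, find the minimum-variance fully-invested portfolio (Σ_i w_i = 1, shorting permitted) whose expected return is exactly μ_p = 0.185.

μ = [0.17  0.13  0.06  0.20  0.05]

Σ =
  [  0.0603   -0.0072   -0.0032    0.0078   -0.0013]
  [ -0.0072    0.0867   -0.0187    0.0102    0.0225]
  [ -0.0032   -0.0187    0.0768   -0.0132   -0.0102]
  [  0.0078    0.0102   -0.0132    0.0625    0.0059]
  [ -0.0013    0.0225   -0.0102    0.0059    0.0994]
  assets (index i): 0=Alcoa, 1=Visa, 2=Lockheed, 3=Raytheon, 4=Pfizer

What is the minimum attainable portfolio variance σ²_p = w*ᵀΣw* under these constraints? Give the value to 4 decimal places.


0.0295

x=Σ⁻¹μ = [2.7467  1.7374  1.8468  2.9486  0.1602]
y=Σ⁻¹𝟙 = [17.5120  13.4826  20.7706  15.2016  8.4666]
a=μᵀx=1.401340  b=𝟙ᵀx=9.439678  c=𝟙ᵀy=75.433478  D=ac−b²=16.600444
λ₁=(c·0.185−b)/D = (75.433478·0.185−9.439678)/16.600444 = 0.272012
λ₂=(a−b·0.185)/D = (1.401340−9.439678·0.185)/16.600444 = -0.020783
w* = 0.272012·x + -0.020783·y:
  w_0 = 0.272012·2.7467 + -0.020783·17.5120 = 0.3832  (Alcoa)
  w_1 = 0.272012·1.7374 + -0.020783·13.4826 = 0.1924  (Visa)
  w_2 = 0.272012·1.8468 + -0.020783·20.7706 = 0.0707  (Lockheed)
  w_3 = 0.272012·2.9486 + -0.020783·15.2016 = 0.4861  (Raytheon)
  w_4 = 0.272012·0.1602 + -0.020783·8.4666 = -0.1324  (Pfizer)
Σw_i=1.0000  μᵀw=0.1850
σ²=wᵀΣw=λ₁·μ_p+λ₂ = 0.272012·0.185 + -0.020783 = 0.029540 ≈ 0.0295


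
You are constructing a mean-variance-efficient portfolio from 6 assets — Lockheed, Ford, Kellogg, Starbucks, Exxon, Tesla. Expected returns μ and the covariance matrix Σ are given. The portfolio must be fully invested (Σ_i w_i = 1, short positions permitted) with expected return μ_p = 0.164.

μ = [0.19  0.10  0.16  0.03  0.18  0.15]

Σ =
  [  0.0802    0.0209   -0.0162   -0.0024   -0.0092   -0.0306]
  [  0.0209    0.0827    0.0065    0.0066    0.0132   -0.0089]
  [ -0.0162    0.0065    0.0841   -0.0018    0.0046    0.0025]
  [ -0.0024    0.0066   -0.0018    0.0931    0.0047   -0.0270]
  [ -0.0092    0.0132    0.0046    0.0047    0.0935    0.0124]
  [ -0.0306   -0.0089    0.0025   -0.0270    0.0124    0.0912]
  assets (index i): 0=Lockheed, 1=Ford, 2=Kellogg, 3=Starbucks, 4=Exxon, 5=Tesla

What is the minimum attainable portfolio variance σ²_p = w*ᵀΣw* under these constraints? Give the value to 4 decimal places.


0.0131

g=Σ⁻¹μ = [4.3902  -0.1488  2.5971  1.3315  1.7608  3.1868]
h=Σ⁻¹𝟙 = [24.8523  4.4640  15.5916  17.8009  7.7278  23.5310]
a=μᵀg=2.069714  b=𝟙ᵀg=13.117683  c=𝟙ᵀh=93.967695  D=ac−b²=22.412690
λ₁=(c·0.164−b)/D = (93.967695·0.164−13.117683)/22.412690 = 0.102309
λ₂=(a−b·0.164)/D = (2.069714−13.117683·0.164)/22.412690 = -0.003640
w* = 0.102309·g + -0.003640·h:
  w_0 = 0.102309·4.3902 + -0.003640·24.8523 = 0.3587  (Lockheed)
  w_1 = 0.102309·-0.1488 + -0.003640·4.4640 = -0.0315  (Ford)
  w_2 = 0.102309·2.5971 + -0.003640·15.5916 = 0.2090  (Kellogg)
  w_3 = 0.102309·1.3315 + -0.003640·17.8009 = 0.0714  (Starbucks)
  w_4 = 0.102309·1.7608 + -0.003640·7.7278 = 0.1520  (Exxon)
  w_5 = 0.102309·3.1868 + -0.003640·23.5310 = 0.2404  (Tesla)
Σw_i=1.0000  μᵀw=0.1640
σ²=wᵀΣw=λ₁·μ_p+λ₂ = 0.102309·0.164 + -0.003640 = 0.013139 ≈ 0.0131


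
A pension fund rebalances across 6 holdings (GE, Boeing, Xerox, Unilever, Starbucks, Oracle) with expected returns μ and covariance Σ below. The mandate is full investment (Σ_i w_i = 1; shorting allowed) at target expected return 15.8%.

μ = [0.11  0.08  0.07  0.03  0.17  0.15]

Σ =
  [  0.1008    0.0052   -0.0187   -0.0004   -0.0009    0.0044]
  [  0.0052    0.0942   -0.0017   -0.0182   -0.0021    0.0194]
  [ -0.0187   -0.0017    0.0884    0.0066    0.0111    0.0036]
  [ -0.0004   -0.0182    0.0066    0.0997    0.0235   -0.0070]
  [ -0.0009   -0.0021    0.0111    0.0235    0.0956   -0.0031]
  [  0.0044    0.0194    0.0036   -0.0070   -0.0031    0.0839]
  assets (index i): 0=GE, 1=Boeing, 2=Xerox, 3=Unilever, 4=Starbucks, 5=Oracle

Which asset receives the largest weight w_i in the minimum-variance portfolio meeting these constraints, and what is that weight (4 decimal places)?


Starbucks (0.4443)

p=Σ⁻¹μ = [1.1488  0.5093  0.7536  0.0508  1.7536  1.6465]
q=Σ⁻¹𝟙 = [11.2713  10.3650  11.8415  10.1481  7.2338  9.5370]
a=μᵀp=0.766486  b=𝟙ᵀp=5.862697  c=𝟙ᵀq=60.396743  D=ac−b²=11.922043
λ₁=(c·0.158−b)/D = (60.396743·0.158−5.862697)/11.922043 = 0.308671
λ₂=(a−b·0.158)/D = (0.766486−5.862697·0.158)/11.922043 = -0.013405
w* = 0.308671·p + -0.013405·q:
  w_0 = 0.308671·1.1488 + -0.013405·11.2713 = 0.2035  (GE)
  w_1 = 0.308671·0.5093 + -0.013405·10.3650 = 0.0182  (Boeing)
  w_2 = 0.308671·0.7536 + -0.013405·11.8415 = 0.0739  (Xerox)
  w_3 = 0.308671·0.0508 + -0.013405·10.1481 = -0.1203  (Unilever)
  w_4 = 0.308671·1.7536 + -0.013405·7.2338 = 0.4443  (Starbucks)
  w_5 = 0.308671·1.6465 + -0.013405·9.5370 = 0.3804  (Oracle)
Σw_i=1.0000  μᵀw=0.1580
σ²=wᵀΣw=λ₁·μ_p+λ₂ = 0.308671·0.158 + -0.013405 = 0.035365 ≈ 0.0354


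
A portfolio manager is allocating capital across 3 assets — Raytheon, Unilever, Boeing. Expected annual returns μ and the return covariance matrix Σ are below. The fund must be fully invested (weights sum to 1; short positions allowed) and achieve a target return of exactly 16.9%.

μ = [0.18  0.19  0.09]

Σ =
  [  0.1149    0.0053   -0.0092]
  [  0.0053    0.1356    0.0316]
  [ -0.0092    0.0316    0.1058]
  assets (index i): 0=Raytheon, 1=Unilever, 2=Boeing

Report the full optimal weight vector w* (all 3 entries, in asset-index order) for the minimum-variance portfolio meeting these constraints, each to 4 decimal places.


0.4685  0.3683  0.1631

g=Σ⁻¹μ = [1.5620  1.1933  0.6301]
h=Σ⁻¹𝟙 = [9.1755  4.9736  8.7642]
a=μᵀg=0.564591  b=𝟙ᵀg=3.385360  c=𝟙ᵀh=22.913325  D=ac−b²=1.475993
λ₁=(c·0.169−b)/D = (22.913325·0.169−3.385360)/1.475993 = 0.329942
λ₂=(a−b·0.169)/D = (0.564591−3.385360·0.169)/1.475993 = -0.005105
w* = 0.329942·g + -0.005105·h:
  w_0 = 0.329942·1.5620 + -0.005105·9.1755 = 0.4685  (Raytheon)
  w_1 = 0.329942·1.1933 + -0.005105·4.9736 = 0.3683  (Unilever)
  w_2 = 0.329942·0.6301 + -0.005105·8.7642 = 0.1631  (Boeing)
Σw_i=1.0000  μᵀw=0.1690
σ²=wᵀΣw=λ₁·μ_p+λ₂ = 0.329942·0.169 + -0.005105 = 0.050655 ≈ 0.0507


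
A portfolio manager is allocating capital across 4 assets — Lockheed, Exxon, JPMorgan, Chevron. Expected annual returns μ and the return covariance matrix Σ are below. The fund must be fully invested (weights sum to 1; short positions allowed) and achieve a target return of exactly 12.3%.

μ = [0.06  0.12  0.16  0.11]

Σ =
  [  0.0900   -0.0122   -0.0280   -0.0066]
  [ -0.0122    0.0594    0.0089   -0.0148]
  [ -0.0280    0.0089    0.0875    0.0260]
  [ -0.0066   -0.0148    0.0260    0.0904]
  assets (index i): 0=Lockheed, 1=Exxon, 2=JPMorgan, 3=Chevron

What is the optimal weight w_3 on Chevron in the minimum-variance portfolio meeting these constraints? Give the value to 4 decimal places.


x=Σ⁻¹μ = [1.6229  2.3989  1.7391  1.2279]
y=Σ⁻¹𝟙 = [18.5717  22.1392  11.3202  12.7866]
a=μᵀx=0.798559  b=𝟙ᵀx=6.988762  c=𝟙ᵀy=64.817694  D=ac−b²=2.917946
λ₁=(c·0.123−b)/D = (64.817694·0.123−6.988762)/2.917946 = 0.337160
λ₂=(a−b·0.123)/D = (0.798559−6.988762·0.123)/2.917946 = -0.020925
w* = 0.337160·x + -0.020925·y:
  w_0 = 0.337160·1.6229 + -0.020925·18.5717 = 0.1586  (Lockheed)
  w_1 = 0.337160·2.3989 + -0.020925·22.1392 = 0.3455  (Exxon)
  w_2 = 0.337160·1.7391 + -0.020925·11.3202 = 0.3495  (JPMorgan)
  w_3 = 0.337160·1.2279 + -0.020925·12.7866 = 0.1464  (Chevron)
Σw_i=1.0000  μᵀw=0.1230
σ²=wᵀΣw=λ₁·μ_p+λ₂ = 0.337160·0.123 + -0.020925 = 0.020545 ≈ 0.0205

0.1464


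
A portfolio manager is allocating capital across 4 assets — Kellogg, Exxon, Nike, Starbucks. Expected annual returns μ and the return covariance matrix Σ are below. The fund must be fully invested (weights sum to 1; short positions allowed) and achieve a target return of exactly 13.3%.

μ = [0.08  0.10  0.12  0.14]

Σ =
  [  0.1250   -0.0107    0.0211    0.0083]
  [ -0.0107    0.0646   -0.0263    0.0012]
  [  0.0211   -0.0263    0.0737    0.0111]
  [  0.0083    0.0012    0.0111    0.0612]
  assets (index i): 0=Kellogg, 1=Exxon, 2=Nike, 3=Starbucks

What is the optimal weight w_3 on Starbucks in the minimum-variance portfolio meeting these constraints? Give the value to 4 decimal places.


0.5820

u=Σ⁻¹μ = [0.3710  2.4393  2.1206  1.8048]
v=Σ⁻¹𝟙 = [6.1321  23.8349  18.5601  11.6746]
a=μᵀu=0.780757  b=𝟙ᵀu=6.735720  c=𝟙ᵀv=60.201770  D=ac−b²=1.633048
λ₁=(c·0.133−b)/D = (60.201770·0.133−6.735720)/1.633048 = 0.778370
λ₂=(a−b·0.133)/D = (0.780757−6.735720·0.133)/1.633048 = -0.070478
w* = 0.778370·u + -0.070478·v:
  w_0 = 0.778370·0.3710 + -0.070478·6.1321 = -0.1434  (Kellogg)
  w_1 = 0.778370·2.4393 + -0.070478·23.8349 = 0.2188  (Exxon)
  w_2 = 0.778370·2.1206 + -0.070478·18.5601 = 0.3426  (Nike)
  w_3 = 0.778370·1.8048 + -0.070478·11.6746 = 0.5820  (Starbucks)
Σw_i=1.0000  μᵀw=0.1330
σ²=wᵀΣw=λ₁·μ_p+λ₂ = 0.778370·0.133 + -0.070478 = 0.033045 ≈ 0.0330


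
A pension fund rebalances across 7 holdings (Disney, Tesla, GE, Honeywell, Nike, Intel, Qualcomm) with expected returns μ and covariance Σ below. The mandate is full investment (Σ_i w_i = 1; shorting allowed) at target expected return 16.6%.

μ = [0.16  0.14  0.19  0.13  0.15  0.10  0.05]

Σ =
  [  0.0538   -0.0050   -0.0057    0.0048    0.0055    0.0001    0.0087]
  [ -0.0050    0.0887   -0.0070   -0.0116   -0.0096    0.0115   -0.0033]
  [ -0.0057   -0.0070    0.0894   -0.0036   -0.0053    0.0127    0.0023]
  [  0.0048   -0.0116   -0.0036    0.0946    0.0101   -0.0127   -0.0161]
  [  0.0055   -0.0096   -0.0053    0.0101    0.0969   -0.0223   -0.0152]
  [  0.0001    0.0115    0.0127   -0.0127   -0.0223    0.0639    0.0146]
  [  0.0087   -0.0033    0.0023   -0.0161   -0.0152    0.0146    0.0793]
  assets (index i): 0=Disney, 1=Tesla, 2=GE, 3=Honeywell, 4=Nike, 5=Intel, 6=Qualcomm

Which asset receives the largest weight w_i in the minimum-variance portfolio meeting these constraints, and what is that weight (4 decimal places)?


p=Σ⁻¹μ = [2.9476  2.2087  2.4353  1.7120  2.0335  1.5504  0.7803]
q=Σ⁻¹𝟙 = [16.0154  15.3320  12.3594  14.9522  15.8983  15.6536  14.3339]
a=μᵀp=1.965178  b=𝟙ᵀp=13.667799  c=𝟙ᵀq=104.544660  D=ac−b²=18.640100
λ₁=(c·0.166−b)/D = (104.544660·0.166−13.667799)/18.640100 = 0.197779
λ₂=(a−b·0.166)/D = (1.965178−13.667799·0.166)/18.640100 = -0.016292
w* = 0.197779·p + -0.016292·q:
  w_0 = 0.197779·2.9476 + -0.016292·16.0154 = 0.3221  (Disney)
  w_1 = 0.197779·2.2087 + -0.016292·15.3320 = 0.1870  (Tesla)
  w_2 = 0.197779·2.4353 + -0.016292·12.3594 = 0.2803  (GE)
  w_3 = 0.197779·1.7120 + -0.016292·14.9522 = 0.0950  (Honeywell)
  w_4 = 0.197779·2.0335 + -0.016292·15.8983 = 0.1432  (Nike)
  w_5 = 0.197779·1.5504 + -0.016292·15.6536 = 0.0516  (Intel)
  w_6 = 0.197779·0.7803 + -0.016292·14.3339 = -0.0792  (Qualcomm)
Σw_i=1.0000  μᵀw=0.1660
σ²=wᵀΣw=λ₁·μ_p+λ₂ = 0.197779·0.166 + -0.016292 = 0.016540 ≈ 0.0165

Disney (0.3221)


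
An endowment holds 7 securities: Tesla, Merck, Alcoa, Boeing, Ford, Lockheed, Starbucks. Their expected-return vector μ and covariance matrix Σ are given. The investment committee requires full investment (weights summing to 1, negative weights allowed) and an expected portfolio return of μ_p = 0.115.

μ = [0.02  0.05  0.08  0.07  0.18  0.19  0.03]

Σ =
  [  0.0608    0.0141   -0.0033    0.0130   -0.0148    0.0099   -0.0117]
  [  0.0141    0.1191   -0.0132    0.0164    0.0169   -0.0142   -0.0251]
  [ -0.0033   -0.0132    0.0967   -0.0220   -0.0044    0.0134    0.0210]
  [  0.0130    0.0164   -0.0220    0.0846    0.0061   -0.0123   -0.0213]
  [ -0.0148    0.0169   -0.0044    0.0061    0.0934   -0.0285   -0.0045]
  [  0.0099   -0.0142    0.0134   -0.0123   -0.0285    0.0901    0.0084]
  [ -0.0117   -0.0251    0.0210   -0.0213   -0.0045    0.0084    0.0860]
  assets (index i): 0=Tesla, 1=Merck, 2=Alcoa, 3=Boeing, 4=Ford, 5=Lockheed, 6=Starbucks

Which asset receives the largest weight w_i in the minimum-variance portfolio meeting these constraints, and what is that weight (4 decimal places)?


Lockheed (0.2399)

p=Σ⁻¹μ = [0.2967  0.3578  0.7812  1.2722  2.8121  3.0359  0.4686]
q=Σ⁻¹𝟙 = [16.6385  8.4526  10.6175  15.6381  16.6402  14.8314  17.0611]
a=μᵀp=1.272433  b=𝟙ᵀp=9.024513  c=𝟙ᵀq=99.879404  D=ac−b²=45.647992
λ₁=(c·0.115−b)/D = (99.879404·0.115−9.024513)/45.647992 = 0.053926
λ₂=(a−b·0.115)/D = (1.272433−9.024513·0.115)/45.647992 = 0.005140
w* = 0.053926·p + 0.005140·q:
  w_0 = 0.053926·0.2967 + 0.005140·16.6385 = 0.1015  (Tesla)
  w_1 = 0.053926·0.3578 + 0.005140·8.4526 = 0.0627  (Merck)
  w_2 = 0.053926·0.7812 + 0.005140·10.6175 = 0.0967  (Alcoa)
  w_3 = 0.053926·1.2722 + 0.005140·15.6381 = 0.1490  (Boeing)
  w_4 = 0.053926·2.8121 + 0.005140·16.6402 = 0.2372  (Ford)
  w_5 = 0.053926·3.0359 + 0.005140·14.8314 = 0.2399  (Lockheed)
  w_6 = 0.053926·0.4686 + 0.005140·17.0611 = 0.1130  (Starbucks)
Σw_i=1.0000  μᵀw=0.1150
σ²=wᵀΣw=λ₁·μ_p+λ₂ = 0.053926·0.115 + 0.005140 = 0.011341 ≈ 0.0113


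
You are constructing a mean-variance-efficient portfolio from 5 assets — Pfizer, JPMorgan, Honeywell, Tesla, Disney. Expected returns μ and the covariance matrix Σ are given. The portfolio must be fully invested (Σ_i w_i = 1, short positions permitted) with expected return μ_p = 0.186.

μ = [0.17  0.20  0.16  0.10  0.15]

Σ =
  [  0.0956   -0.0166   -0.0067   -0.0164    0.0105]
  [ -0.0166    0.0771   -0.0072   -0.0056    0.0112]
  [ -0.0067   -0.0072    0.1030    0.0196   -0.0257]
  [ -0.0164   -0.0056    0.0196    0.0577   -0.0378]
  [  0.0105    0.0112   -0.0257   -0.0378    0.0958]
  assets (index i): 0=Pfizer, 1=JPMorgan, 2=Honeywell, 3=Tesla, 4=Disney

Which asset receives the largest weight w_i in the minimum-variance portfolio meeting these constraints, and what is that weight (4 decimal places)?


JPMorgan (0.4866)

x=Σ⁻¹μ = [2.8649  3.2536  1.9274  4.2050  3.0476]
y=Σ⁻¹𝟙 = [17.7229  16.9932  11.1429  35.6773  23.5758]
a=μᵀx=2.323774  b=𝟙ᵀx=15.298480  c=𝟙ᵀy=105.112013  D=ac−b²=10.213117
λ₁=(c·0.186−b)/D = (105.112013·0.186−15.298480)/10.213117 = 0.416362
λ₂=(a−b·0.186)/D = (2.323774−15.298480·0.186)/10.213117 = -0.051086
w* = 0.416362·x + -0.051086·y:
  w_0 = 0.416362·2.8649 + -0.051086·17.7229 = 0.2875  (Pfizer)
  w_1 = 0.416362·3.2536 + -0.051086·16.9932 = 0.4866  (JPMorgan)
  w_2 = 0.416362·1.9274 + -0.051086·11.1429 = 0.2333  (Honeywell)
  w_3 = 0.416362·4.2050 + -0.051086·35.6773 = -0.0718  (Tesla)
  w_4 = 0.416362·3.0476 + -0.051086·23.5758 = 0.0645  (Disney)
Σw_i=1.0000  μᵀw=0.1860
σ²=wᵀΣw=λ₁·μ_p+λ₂ = 0.416362·0.186 + -0.051086 = 0.026358 ≈ 0.0264


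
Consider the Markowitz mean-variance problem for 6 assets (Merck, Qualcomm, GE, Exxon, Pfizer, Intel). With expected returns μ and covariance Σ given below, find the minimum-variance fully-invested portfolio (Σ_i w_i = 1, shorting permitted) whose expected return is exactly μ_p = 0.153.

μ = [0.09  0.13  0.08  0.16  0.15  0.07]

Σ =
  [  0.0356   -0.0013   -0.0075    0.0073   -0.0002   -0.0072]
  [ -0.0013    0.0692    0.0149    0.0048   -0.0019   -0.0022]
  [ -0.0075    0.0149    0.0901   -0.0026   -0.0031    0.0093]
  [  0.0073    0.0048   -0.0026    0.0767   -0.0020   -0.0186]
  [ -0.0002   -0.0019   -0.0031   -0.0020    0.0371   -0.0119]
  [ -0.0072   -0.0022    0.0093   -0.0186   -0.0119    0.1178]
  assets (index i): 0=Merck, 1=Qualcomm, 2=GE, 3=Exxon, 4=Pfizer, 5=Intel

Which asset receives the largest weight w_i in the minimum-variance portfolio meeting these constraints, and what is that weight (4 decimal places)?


p=Σ⁻¹μ = [2.6603  1.7636  0.8880  2.2587  4.8460  1.5658]
q=Σ⁻¹𝟙 = [31.3963  12.9992  11.5638  14.2806  34.4895  15.4767]
a=μᵀp=1.737624  b=𝟙ᵀp=13.982354  c=𝟙ᵀq=120.206075  D=ac−b²=13.366695
λ₁=(c·0.153−b)/D = (120.206075·0.153−13.982354)/13.366695 = 0.329863
λ₂=(a−b·0.153)/D = (1.737624−13.982354·0.153)/13.366695 = -0.030051
w* = 0.329863·p + -0.030051·q:
  w_0 = 0.329863·2.6603 + -0.030051·31.3963 = -0.0659  (Merck)
  w_1 = 0.329863·1.7636 + -0.030051·12.9992 = 0.1911  (Qualcomm)
  w_2 = 0.329863·0.8880 + -0.030051·11.5638 = -0.0546  (GE)
  w_3 = 0.329863·2.2587 + -0.030051·14.2806 = 0.3159  (Exxon)
  w_4 = 0.329863·4.8460 + -0.030051·34.4895 = 0.5621  (Pfizer)
  w_5 = 0.329863·1.5658 + -0.030051·15.4767 = 0.0514  (Intel)
Σw_i=1.0000  μᵀw=0.1530
σ²=wᵀΣw=λ₁·μ_p+λ₂ = 0.329863·0.153 + -0.030051 = 0.020418 ≈ 0.0204

Pfizer (0.5621)


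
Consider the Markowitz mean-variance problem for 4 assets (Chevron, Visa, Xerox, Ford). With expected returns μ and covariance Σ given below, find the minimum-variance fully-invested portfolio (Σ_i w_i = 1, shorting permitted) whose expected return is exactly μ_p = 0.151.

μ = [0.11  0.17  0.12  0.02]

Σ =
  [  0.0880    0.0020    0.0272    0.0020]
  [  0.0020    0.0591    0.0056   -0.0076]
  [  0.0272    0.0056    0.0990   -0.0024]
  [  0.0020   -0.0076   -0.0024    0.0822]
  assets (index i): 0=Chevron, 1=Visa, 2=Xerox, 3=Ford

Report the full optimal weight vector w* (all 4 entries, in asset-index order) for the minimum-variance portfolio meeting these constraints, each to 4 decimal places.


x=Σ⁻¹μ = [0.9236  2.8336  0.8104  0.5065]
y=Σ⁻¹𝟙 = [8.4487  17.7363  7.1112  13.8074]
a=μᵀx=0.690677  b=𝟙ᵀx=5.074024  c=𝟙ᵀy=47.103601  D=ac−b²=6.787662
λ₁=(c·0.151−b)/D = (47.103601·0.151−5.074024)/6.787662 = 0.300342
λ₂=(a−b·0.151)/D = (0.690677−5.074024·0.151)/6.787662 = -0.011123
w* = 0.300342·x + -0.011123·y:
  w_0 = 0.300342·0.9236 + -0.011123·8.4487 = 0.1834  (Chevron)
  w_1 = 0.300342·2.8336 + -0.011123·17.7363 = 0.6538  (Visa)
  w_2 = 0.300342·0.8104 + -0.011123·7.1112 = 0.1643  (Xerox)
  w_3 = 0.300342·0.5065 + -0.011123·13.8074 = -0.0015  (Ford)
Σw_i=1.0000  μᵀw=0.1510
σ²=wᵀΣw=λ₁·μ_p+λ₂ = 0.300342·0.151 + -0.011123 = 0.034228 ≈ 0.0342

0.1834  0.6538  0.1643  -0.0015


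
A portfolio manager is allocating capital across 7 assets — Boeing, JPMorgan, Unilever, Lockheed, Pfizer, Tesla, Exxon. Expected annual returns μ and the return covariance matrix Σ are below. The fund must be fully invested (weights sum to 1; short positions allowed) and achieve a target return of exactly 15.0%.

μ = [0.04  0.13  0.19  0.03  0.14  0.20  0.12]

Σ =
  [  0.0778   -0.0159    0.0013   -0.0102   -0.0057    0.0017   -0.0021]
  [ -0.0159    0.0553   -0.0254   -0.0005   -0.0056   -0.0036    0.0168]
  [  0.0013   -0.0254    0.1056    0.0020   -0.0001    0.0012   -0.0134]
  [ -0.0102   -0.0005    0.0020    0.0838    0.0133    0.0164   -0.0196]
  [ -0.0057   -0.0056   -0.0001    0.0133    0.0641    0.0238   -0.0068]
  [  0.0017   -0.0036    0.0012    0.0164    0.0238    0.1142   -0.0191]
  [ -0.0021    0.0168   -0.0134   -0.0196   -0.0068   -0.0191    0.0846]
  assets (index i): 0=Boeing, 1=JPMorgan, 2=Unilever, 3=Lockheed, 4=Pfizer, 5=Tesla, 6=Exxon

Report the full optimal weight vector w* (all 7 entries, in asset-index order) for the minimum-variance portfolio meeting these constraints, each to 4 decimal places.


x=Σ⁻¹μ = [1.4686  3.9184  2.9232  0.2305  2.1957  1.6219  1.7358]
y=Σ⁻¹𝟙 = [22.0883  30.3442  18.1058  14.0685  16.6166  6.2559  15.2180]
a=μᵀx=1.970535  b=𝟙ᵀx=14.094099  c=𝟙ᵀy=122.697277  D=ac−b²=43.135697
λ₁=(c·0.150−b)/D = (122.697277·0.150−14.094099)/43.135697 = 0.099929
λ₂=(a−b·0.150)/D = (1.970535−14.094099·0.150)/43.135697 = -0.003329
w* = 0.099929·x + -0.003329·y:
  w_0 = 0.099929·1.4686 + -0.003329·22.0883 = 0.0732  (Boeing)
  w_1 = 0.099929·3.9184 + -0.003329·30.3442 = 0.2906  (JPMorgan)
  w_2 = 0.099929·2.9232 + -0.003329·18.1058 = 0.2318  (Unilever)
  w_3 = 0.099929·0.2305 + -0.003329·14.0685 = -0.0238  (Lockheed)
  w_4 = 0.099929·2.1957 + -0.003329·16.6166 = 0.1641  (Pfizer)
  w_5 = 0.099929·1.6219 + -0.003329·6.2559 = 0.1412  (Tesla)
  w_6 = 0.099929·1.7358 + -0.003329·15.2180 = 0.1228  (Exxon)
Σw_i=1.0000  μᵀw=0.1500
σ²=wᵀΣw=λ₁·μ_p+λ₂ = 0.099929·0.150 + -0.003329 = 0.011661 ≈ 0.0117

0.0732  0.2906  0.2318  -0.0238  0.1641  0.1412  0.1228


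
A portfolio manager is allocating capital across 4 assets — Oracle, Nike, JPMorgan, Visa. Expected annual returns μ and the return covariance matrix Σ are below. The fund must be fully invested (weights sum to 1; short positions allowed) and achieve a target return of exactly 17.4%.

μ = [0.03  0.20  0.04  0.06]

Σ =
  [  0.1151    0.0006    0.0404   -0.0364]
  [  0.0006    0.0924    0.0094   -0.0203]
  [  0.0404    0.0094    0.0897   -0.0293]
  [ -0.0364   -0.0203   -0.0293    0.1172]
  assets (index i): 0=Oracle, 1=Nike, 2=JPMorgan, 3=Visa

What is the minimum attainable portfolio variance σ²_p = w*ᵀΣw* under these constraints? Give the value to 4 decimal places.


p=Σ⁻¹μ = [0.4922  2.3813  0.3556  1.1662]
q=Σ⁻¹𝟙 = [10.1587  13.3349  10.6144  16.6508]
a=μᵀp=0.575230  b=𝟙ᵀp=4.395358  c=𝟙ᵀq=50.758771  D=ac−b²=9.878782
λ₁=(c·0.174−b)/D = (50.758771·0.174−4.395358)/9.878782 = 0.449111
λ₂=(a−b·0.174)/D = (0.575230−4.395358·0.174)/9.878782 = -0.019189
w* = 0.449111·p + -0.019189·q:
  w_0 = 0.449111·0.4922 + -0.019189·10.1587 = 0.0261  (Oracle)
  w_1 = 0.449111·2.3813 + -0.019189·13.3349 = 0.8136  (Nike)
  w_2 = 0.449111·0.3556 + -0.019189·10.6144 = -0.0440  (JPMorgan)
  w_3 = 0.449111·1.1662 + -0.019189·16.6508 = 0.2042  (Visa)
Σw_i=1.0000  μᵀw=0.1740
σ²=wᵀΣw=λ₁·μ_p+λ₂ = 0.449111·0.174 + -0.019189 = 0.058956 ≈ 0.0590

0.0590


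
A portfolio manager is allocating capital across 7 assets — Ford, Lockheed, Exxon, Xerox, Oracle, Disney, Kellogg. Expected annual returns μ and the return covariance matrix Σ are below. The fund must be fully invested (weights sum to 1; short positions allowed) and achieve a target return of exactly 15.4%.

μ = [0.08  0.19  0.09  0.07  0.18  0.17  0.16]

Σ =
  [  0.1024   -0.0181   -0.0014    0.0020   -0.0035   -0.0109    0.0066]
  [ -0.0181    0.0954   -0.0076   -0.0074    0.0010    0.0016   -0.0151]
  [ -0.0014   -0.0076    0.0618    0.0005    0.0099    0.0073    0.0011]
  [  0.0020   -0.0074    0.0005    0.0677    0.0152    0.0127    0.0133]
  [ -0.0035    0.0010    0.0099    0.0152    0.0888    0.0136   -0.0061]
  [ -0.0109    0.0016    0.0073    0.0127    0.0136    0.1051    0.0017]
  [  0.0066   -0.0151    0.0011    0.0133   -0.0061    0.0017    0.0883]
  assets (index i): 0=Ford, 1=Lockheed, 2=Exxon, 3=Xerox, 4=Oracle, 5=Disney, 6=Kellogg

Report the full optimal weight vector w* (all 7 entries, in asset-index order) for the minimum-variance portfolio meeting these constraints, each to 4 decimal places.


0.1191  0.2496  0.1154  0.0068  0.1737  0.1254  0.2100

g=Σ⁻¹μ = [1.3287  2.6744  1.3257  0.1820  1.8197  1.3290  2.2262]
h=Σ⁻¹𝟙 = [12.9828  16.7363  16.1796  10.7433  7.6798  6.9999  11.7927]
a=μᵀg=1.656180  b=𝟙ᵀg=10.885894  c=𝟙ᵀh=83.114366  D=ac−b²=19.149665
λ₁=(c·0.154−b)/D = (83.114366·0.154−10.885894)/19.149665 = 0.099935
λ₂=(a−b·0.154)/D = (1.656180−10.885894·0.154)/19.149665 = -0.001057
w* = 0.099935·g + -0.001057·h:
  w_0 = 0.099935·1.3287 + -0.001057·12.9828 = 0.1191  (Ford)
  w_1 = 0.099935·2.6744 + -0.001057·16.7363 = 0.2496  (Lockheed)
  w_2 = 0.099935·1.3257 + -0.001057·16.1796 = 0.1154  (Exxon)
  w_3 = 0.099935·0.1820 + -0.001057·10.7433 = 0.0068  (Xerox)
  w_4 = 0.099935·1.8197 + -0.001057·7.6798 = 0.1737  (Oracle)
  w_5 = 0.099935·1.3290 + -0.001057·6.9999 = 0.1254  (Disney)
  w_6 = 0.099935·2.2262 + -0.001057·11.7927 = 0.2100  (Kellogg)
Σw_i=1.0000  μᵀw=0.1540
σ²=wᵀΣw=λ₁·μ_p+λ₂ = 0.099935·0.154 + -0.001057 = 0.014333 ≈ 0.0143
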